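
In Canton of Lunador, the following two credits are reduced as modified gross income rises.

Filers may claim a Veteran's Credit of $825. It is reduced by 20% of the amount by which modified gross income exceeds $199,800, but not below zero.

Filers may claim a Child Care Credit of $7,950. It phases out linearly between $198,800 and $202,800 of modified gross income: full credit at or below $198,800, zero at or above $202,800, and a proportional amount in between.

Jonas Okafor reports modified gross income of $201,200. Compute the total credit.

Veteran's Credit: 20% of the $1,400 excess over $199,800 is $280; credit = $825 − $280 = $545.
Child Care Credit: $201,200 is $2,400 into a $4,000 phase-out range, leaving 1,600/4,000 of the credit: $7,950 × 1,600/4,000 = $3,180.
Total: $545 + $3,180 = $3,725.

$3,725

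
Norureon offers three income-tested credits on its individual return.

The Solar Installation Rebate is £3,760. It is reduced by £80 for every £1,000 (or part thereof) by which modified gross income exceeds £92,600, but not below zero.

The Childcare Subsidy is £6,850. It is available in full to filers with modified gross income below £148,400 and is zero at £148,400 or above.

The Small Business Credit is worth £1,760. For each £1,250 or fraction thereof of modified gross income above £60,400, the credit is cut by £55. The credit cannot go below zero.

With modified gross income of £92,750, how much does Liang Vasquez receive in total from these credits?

£10,860

Solar Installation Rebate: income exceeds £92,600 by £150, which is 1 full-or-partial £1,000 increment; reduction = 1 × £80 = £80, leaving £3,680.
Childcare Subsidy: £92,750 is below the £148,400 cutoff, so the full £6,850 applies.
Small Business Credit: income exceeds £60,400 by £32,350, which is 26 full-or-partial £1,250 increments; reduction = 26 × £55 = £1,430, leaving £330.
Total: £3,680 + £6,850 + £330 = £10,860.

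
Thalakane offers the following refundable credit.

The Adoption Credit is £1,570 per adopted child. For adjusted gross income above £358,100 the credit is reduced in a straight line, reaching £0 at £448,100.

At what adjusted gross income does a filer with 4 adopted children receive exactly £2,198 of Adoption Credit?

£416,600

Full credit = 4 × £1,570 = £6,280.
£2,198 is 2,198/6,280 of the full £6,280, so 4,082/6,280 of the £90,000 range has been used: income = £358,100 + £90,000 × 4,082/6,280 = £416,600.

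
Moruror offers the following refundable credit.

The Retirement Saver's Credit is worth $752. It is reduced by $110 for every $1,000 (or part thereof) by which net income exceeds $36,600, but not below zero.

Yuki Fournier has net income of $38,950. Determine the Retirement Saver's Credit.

Retirement Saver's Credit: income exceeds $36,600 by $2,350, which is 3 full-or-partial $1,000 increments; reduction = 3 × $110 = $330, leaving $422.

$422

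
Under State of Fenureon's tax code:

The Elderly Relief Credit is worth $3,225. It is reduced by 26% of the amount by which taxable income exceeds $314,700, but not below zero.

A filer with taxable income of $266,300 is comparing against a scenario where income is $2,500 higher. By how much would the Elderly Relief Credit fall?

$0

At $266,300 — $266,300 is at or below the $314,700 threshold, so the full $3,225 applies.
At $268,800 — $268,800 is at or below the $314,700 threshold, so the full $3,225 applies.
Lost: $3,225 − $3,225 = $0.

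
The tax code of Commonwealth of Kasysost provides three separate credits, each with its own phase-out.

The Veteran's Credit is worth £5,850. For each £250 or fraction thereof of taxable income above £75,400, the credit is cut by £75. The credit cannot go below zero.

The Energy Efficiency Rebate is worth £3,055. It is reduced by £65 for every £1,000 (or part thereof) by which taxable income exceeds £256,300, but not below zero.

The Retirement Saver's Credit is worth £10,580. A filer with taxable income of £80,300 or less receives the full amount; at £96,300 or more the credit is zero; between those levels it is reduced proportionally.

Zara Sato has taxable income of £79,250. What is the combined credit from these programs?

£18,285

Veteran's Credit: income exceeds £75,400 by £3,850, which is 16 full-or-partial £250 increments; reduction = 16 × £75 = £1,200, leaving £4,650.
Energy Efficiency Rebate: £79,250 is at or below the £256,300 threshold, so the full £3,055 applies.
Retirement Saver's Credit: £79,250 is at or below the £80,300 threshold, so the full £10,580 applies.
Total: £4,650 + £3,055 + £10,580 = £18,285.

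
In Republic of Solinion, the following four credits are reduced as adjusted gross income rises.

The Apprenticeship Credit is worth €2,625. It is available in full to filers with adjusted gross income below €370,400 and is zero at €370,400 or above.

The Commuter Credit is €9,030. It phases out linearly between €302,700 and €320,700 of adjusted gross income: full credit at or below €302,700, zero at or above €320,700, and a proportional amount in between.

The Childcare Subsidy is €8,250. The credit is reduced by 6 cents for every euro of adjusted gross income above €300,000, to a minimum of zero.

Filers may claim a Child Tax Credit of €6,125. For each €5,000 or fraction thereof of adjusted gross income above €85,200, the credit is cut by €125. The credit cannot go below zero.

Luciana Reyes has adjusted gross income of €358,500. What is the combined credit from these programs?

€7,365

Apprenticeship Credit: €358,500 is below the €370,400 cutoff, so the full €2,625 applies.
Commuter Credit: €358,500 is at or above €320,700, so the credit is €0.
Childcare Subsidy: 6% of the €58,500 excess over €300,000 is €3,510; credit = €8,250 − €3,510 = €4,740.
Child Tax Credit: income exceeds €85,200 by €273,300 → 55 increments × €125 = €6,875 ≥ base, so the credit is €0.
Total: €2,625 + €0 + €4,740 + €0 = €7,365.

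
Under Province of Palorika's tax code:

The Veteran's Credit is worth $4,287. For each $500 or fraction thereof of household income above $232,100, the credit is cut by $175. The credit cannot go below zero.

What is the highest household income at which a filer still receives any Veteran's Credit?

$244,100

After 24 increments the reduction is 24 × $175 = $4,200, leaving $87; one more increment wipes it out. Increment 24 ends at excess 24 × $500 = $12,000, so the highest qualifying income is $232,100 + $12,000 = $244,100.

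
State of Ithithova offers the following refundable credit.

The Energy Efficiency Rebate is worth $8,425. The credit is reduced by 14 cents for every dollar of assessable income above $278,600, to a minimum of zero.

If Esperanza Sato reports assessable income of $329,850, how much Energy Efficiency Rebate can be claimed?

Energy Efficiency Rebate: 14% of the $51,250 excess over $278,600 is $7,175; credit = $8,425 − $7,175 = $1,250.

$1,250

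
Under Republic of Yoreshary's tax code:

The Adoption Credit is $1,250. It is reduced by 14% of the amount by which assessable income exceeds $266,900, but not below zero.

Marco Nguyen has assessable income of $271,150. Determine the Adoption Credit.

Adoption Credit: 14% of the $4,250 excess over $266,900 is $595; credit = $1,250 − $595 = $655.

$655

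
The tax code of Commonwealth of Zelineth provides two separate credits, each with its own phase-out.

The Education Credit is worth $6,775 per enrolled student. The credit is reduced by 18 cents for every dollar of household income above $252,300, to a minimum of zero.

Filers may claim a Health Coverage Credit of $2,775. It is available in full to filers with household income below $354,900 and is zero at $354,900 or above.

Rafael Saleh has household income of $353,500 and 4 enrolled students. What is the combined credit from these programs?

Education Credit: base = 4 × $6,775 = $27,100. 18% of the $101,200 excess over $252,300 is $18,216; credit = $27,100 − $18,216 = $8,884.
Health Coverage Credit: $353,500 is below the $354,900 cutoff, so the full $2,775 applies.
Total: $8,884 + $2,775 = $11,659.

$11,659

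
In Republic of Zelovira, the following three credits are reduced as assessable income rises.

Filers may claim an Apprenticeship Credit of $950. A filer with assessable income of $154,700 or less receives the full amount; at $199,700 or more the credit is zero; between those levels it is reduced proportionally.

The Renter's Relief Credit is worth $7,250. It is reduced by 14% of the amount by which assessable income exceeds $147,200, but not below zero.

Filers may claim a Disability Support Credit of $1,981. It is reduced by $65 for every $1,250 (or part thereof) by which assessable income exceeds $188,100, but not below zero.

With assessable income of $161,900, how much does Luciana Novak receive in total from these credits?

$7,971

Apprenticeship Credit: $161,900 is $7,200 into a $45,000 phase-out range, leaving 37,800/45,000 of the credit: $950 × 37,800/45,000 = $798.
Renter's Relief Credit: 14% of the $14,700 excess over $147,200 is $2,058; credit = $7,250 − $2,058 = $5,192.
Disability Support Credit: $161,900 is at or below the $188,100 threshold, so the full $1,981 applies.
Total: $798 + $5,192 + $1,981 = $7,971.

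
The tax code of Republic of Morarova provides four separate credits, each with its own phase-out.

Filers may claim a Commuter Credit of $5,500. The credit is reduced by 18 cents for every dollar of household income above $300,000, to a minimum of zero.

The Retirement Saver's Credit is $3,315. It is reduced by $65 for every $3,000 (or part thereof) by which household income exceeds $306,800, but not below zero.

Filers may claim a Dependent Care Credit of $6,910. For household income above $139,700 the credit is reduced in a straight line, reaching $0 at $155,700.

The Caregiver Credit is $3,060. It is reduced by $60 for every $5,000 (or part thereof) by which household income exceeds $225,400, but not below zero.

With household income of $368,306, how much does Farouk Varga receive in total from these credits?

Commuter Credit: 18% of the $68,306 excess over $300,000 is $12,295.08 ≥ base, so the credit is $0.
Retirement Saver's Credit: income exceeds $306,800 by $61,506, which is 21 full-or-partial $3,000 increments; reduction = 21 × $65 = $1,365, leaving $1,950.
Dependent Care Credit: $368,306 is at or above $155,700, so the credit is $0.
Caregiver Credit: income exceeds $225,400 by $142,906, which is 29 full-or-partial $5,000 increments; reduction = 29 × $60 = $1,740, leaving $1,320.
Total: $0 + $1,950 + $0 + $1,320 = $3,270.

$3,270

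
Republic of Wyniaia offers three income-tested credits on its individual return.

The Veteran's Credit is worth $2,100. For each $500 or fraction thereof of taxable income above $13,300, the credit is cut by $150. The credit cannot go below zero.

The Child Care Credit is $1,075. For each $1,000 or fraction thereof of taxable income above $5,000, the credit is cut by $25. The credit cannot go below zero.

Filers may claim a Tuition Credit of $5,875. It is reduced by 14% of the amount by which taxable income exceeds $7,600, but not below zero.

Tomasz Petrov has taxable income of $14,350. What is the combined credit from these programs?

Veteran's Credit: income exceeds $13,300 by $1,050, which is 3 full-or-partial $500 increments; reduction = 3 × $150 = $450, leaving $1,650.
Child Care Credit: income exceeds $5,000 by $9,350, which is 10 full-or-partial $1,000 increments; reduction = 10 × $25 = $250, leaving $825.
Tuition Credit: 14% of the $6,750 excess over $7,600 is $945; credit = $5,875 − $945 = $4,930.
Total: $1,650 + $825 + $4,930 = $7,405.

$7,405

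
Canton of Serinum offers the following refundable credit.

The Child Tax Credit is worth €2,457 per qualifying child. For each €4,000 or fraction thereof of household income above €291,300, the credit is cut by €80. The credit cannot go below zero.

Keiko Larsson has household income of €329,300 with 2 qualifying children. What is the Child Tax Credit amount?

Child Tax Credit: base = 2 × €2,457 = €4,914. income exceeds €291,300 by €38,000, which is 10 full-or-partial €4,000 increments; reduction = 10 × €80 = €800, leaving €4,114.

€4,114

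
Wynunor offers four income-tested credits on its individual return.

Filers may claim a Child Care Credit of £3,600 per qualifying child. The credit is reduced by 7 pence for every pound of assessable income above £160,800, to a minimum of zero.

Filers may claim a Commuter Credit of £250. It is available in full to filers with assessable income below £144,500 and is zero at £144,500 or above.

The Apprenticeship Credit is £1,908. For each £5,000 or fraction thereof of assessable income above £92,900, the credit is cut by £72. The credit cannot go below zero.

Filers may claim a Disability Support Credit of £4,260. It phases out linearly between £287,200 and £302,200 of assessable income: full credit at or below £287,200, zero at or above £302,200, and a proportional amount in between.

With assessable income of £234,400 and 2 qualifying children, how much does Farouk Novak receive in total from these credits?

£6,308

Child Care Credit: base = 2 × £3,600 = £7,200. 7% of the £73,600 excess over £160,800 is £5,152; credit = £7,200 − £5,152 = £2,048.
Commuter Credit: £234,400 meets or exceeds the £144,500 cutoff, so the credit is £0.
Apprenticeship Credit: income exceeds £92,900 by £141,500 → 29 increments × £72 = £2,088 ≥ base, so the credit is £0.
Disability Support Credit: £234,400 is at or below the £287,200 threshold, so the full £4,260 applies.
Total: £2,048 + £0 + £0 + £4,260 = £6,308.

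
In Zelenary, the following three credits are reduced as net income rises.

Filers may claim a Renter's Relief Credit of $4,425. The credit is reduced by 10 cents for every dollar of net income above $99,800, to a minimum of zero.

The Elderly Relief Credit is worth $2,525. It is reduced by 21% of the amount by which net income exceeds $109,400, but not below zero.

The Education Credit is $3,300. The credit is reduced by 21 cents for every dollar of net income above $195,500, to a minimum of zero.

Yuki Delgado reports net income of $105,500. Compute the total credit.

Renter's Relief Credit: 10% of the $5,700 excess over $99,800 is $570; credit = $4,425 − $570 = $3,855.
Elderly Relief Credit: $105,500 is at or below the $109,400 threshold, so the full $2,525 applies.
Education Credit: $105,500 is at or below the $195,500 threshold, so the full $3,300 applies.
Total: $3,855 + $2,525 + $3,300 = $9,680.

$9,680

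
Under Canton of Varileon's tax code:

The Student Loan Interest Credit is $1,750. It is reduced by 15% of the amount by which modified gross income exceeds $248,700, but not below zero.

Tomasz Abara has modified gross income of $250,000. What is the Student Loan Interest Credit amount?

$1,555

Student Loan Interest Credit: 15% of the $1,300 excess over $248,700 is $195; credit = $1,750 − $195 = $1,555.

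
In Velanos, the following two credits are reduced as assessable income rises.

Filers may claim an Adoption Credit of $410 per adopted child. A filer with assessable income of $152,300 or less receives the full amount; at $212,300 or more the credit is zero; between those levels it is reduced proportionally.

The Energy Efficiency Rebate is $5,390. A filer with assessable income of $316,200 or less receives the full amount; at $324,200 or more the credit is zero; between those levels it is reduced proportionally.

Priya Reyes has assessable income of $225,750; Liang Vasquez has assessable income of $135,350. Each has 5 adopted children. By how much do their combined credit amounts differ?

$2,050

Priya ($225,750): Adoption Credit: base = 5 × $410 = $2,050. $225,750 is at or above $212,300, so the credit is $0. Energy Efficiency Rebate: $225,750 is at or below the $316,200 threshold, so the full $5,390 applies. total $0 + $5,390 = $5,390
Liang ($135,350): Adoption Credit: base = 5 × $410 = $2,050. $135,350 is at or below the $152,300 threshold, so the full $2,050 applies. Energy Efficiency Rebate: $135,350 is at or below the $316,200 threshold, so the full $5,390 applies. total $2,050 + $5,390 = $7,440
Difference: |$5,390 − $7,440| = $2,050.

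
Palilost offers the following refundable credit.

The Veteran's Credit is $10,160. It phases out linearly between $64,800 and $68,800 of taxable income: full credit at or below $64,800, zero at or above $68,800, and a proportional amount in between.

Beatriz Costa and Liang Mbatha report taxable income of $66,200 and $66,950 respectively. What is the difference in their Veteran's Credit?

$1,905

Beatriz ($66,200): Veteran's Credit: $66,200 is $1,400 into a $4,000 phase-out range, leaving 2,600/4,000 of the credit: $10,160 × 2,600/4,000 = $6,604.
Liang ($66,950): Veteran's Credit: $66,950 is $2,150 into a $4,000 phase-out range, leaving 1,850/4,000 of the credit: $10,160 × 1,850/4,000 = $4,699.
Difference: |$6,604 − $4,699| = $1,905.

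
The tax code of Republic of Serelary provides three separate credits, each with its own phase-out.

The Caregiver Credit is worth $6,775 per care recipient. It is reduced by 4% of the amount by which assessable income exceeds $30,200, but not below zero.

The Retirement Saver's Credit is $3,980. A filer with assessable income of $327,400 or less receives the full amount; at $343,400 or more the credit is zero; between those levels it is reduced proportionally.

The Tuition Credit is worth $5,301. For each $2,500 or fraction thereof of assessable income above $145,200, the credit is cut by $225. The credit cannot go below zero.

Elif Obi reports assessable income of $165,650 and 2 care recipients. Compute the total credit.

$15,388

Caregiver Credit: base = 2 × $6,775 = $13,550. 4% of the $135,450 excess over $30,200 is $5,418; credit = $13,550 − $5,418 = $8,132.
Retirement Saver's Credit: $165,650 is at or below the $327,400 threshold, so the full $3,980 applies.
Tuition Credit: income exceeds $145,200 by $20,450, which is 9 full-or-partial $2,500 increments; reduction = 9 × $225 = $2,025, leaving $3,276.
Total: $8,132 + $3,980 + $3,276 = $15,388.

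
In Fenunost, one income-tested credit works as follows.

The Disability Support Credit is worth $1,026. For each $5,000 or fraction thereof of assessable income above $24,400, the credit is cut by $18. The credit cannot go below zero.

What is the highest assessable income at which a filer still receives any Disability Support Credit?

After 56 increments the reduction is 56 × $18 = $1,008, leaving $18; one more increment wipes it out. Increment 56 ends at excess 56 × $5,000 = $280,000, so the highest qualifying income is $24,400 + $280,000 = $304,400.

$304,400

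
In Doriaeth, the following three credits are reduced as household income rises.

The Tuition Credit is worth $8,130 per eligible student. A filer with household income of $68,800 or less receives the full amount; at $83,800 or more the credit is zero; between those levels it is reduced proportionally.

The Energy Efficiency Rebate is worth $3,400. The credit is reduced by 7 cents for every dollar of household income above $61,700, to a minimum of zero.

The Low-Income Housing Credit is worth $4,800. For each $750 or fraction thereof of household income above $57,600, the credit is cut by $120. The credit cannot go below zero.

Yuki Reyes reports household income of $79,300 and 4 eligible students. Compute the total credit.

Tuition Credit: base = 4 × $8,130 = $32,520. $79,300 is $10,500 into a $15,000 phase-out range, leaving 4,500/15,000 of the credit: $32,520 × 4,500/15,000 = $9,756.
Energy Efficiency Rebate: 7% of the $17,600 excess over $61,700 is $1,232; credit = $3,400 − $1,232 = $2,168.
Low-Income Housing Credit: income exceeds $57,600 by $21,700, which is 29 full-or-partial $750 increments; reduction = 29 × $120 = $3,480, leaving $1,320.
Total: $9,756 + $2,168 + $1,320 = $13,244.

$13,244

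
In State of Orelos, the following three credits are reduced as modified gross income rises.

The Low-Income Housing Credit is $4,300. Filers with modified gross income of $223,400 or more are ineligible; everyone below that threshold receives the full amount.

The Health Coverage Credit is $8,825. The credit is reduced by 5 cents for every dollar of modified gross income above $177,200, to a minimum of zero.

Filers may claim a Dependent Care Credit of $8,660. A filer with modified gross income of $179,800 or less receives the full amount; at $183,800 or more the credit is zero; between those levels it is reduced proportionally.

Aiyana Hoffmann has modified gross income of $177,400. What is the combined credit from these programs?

$21,775

Low-Income Housing Credit: $177,400 is below the $223,400 cutoff, so the full $4,300 applies.
Health Coverage Credit: 5% of the $200 excess over $177,200 is $10; credit = $8,825 − $10 = $8,815.
Dependent Care Credit: $177,400 is at or below the $179,800 threshold, so the full $8,660 applies.
Total: $4,300 + $8,815 + $8,660 = $21,775.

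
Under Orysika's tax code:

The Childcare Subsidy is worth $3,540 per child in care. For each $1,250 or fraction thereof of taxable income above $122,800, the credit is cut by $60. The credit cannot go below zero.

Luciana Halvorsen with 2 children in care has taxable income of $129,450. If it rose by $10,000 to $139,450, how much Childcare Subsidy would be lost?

$480

At $129,450 — base = 2 × $3,540 = $7,080. income exceeds $122,800 by $6,650, which is 6 full-or-partial $1,250 increments; reduction = 6 × $60 = $360, leaving $6,720.
At $139,450 — base = 2 × $3,540 = $7,080. income exceeds $122,800 by $16,650, which is 14 full-or-partial $1,250 increments; reduction = 14 × $60 = $840, leaving $6,240.
Lost: $6,720 − $6,240 = $480.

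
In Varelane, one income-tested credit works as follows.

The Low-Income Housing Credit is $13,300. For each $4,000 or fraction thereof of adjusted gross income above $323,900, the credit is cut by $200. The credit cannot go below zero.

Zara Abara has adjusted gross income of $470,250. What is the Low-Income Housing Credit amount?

Low-Income Housing Credit: income exceeds $323,900 by $146,350, which is 37 full-or-partial $4,000 increments; reduction = 37 × $200 = $7,400, leaving $5,900.

$5,900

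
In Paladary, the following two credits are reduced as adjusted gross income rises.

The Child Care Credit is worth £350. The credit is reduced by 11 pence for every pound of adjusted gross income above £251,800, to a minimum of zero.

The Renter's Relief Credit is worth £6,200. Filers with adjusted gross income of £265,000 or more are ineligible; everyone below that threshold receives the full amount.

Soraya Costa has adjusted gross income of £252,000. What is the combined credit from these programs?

£6,528

Child Care Credit: 11% of the £200 excess over £251,800 is £22; credit = £350 − £22 = £328.
Renter's Relief Credit: £252,000 is below the £265,000 cutoff, so the full £6,200 applies.
Total: £328 + £6,200 = £6,528.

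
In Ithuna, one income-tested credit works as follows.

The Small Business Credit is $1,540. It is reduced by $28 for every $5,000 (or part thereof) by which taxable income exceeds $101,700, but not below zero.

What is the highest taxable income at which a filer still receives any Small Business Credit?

$371,700

After 54 increments the reduction is 54 × $28 = $1,512, leaving $28; one more increment wipes it out. Increment 54 ends at excess 54 × $5,000 = $270,000, so the highest qualifying income is $101,700 + $270,000 = $371,700.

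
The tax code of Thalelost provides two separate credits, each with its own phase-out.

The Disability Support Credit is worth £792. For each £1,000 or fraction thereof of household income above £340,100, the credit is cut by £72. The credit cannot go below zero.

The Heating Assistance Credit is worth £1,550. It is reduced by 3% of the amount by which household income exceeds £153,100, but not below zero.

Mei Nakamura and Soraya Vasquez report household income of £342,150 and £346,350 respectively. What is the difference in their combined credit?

£288

Mei (£342,150): Disability Support Credit: income exceeds £340,100 by £2,050, which is 3 full-or-partial £1,000 increments; reduction = 3 × £72 = £216, leaving £576. Heating Assistance Credit: 3% of the £189,050 excess over £153,100 is £5,671.50 ≥ base, so the credit is £0. total £576 + £0 = £576
Soraya (£346,350): Disability Support Credit: income exceeds £340,100 by £6,250, which is 7 full-or-partial £1,000 increments; reduction = 7 × £72 = £504, leaving £288. Heating Assistance Credit: 3% of the £193,250 excess over £153,100 is £5,797.50 ≥ base, so the credit is £0. total £288 + £0 = £288
Difference: |£576 − £288| = £288.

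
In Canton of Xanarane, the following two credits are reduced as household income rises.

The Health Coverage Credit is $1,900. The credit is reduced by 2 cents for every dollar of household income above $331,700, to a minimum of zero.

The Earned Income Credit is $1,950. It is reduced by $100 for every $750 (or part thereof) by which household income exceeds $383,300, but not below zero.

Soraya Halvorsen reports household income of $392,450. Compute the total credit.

$1,335

Health Coverage Credit: 2% of the $60,750 excess over $331,700 is $1,215; credit = $1,900 − $1,215 = $685.
Earned Income Credit: income exceeds $383,300 by $9,150, which is 13 full-or-partial $750 increments; reduction = 13 × $100 = $1,300, leaving $650.
Total: $685 + $650 = $1,335.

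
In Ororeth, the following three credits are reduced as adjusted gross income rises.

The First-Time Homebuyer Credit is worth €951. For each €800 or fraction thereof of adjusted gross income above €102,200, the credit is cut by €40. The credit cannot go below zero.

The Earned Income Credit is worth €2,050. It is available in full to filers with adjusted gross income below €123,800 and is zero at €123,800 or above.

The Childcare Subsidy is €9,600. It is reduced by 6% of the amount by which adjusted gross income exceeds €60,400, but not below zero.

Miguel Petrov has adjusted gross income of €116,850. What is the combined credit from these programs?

€8,454

First-Time Homebuyer Credit: income exceeds €102,200 by €14,650, which is 19 full-or-partial €800 increments; reduction = 19 × €40 = €760, leaving €191.
Earned Income Credit: €116,850 is below the €123,800 cutoff, so the full €2,050 applies.
Childcare Subsidy: 6% of the €56,450 excess over €60,400 is €3,387; credit = €9,600 − €3,387 = €6,213.
Total: €191 + €2,050 + €6,213 = €8,454.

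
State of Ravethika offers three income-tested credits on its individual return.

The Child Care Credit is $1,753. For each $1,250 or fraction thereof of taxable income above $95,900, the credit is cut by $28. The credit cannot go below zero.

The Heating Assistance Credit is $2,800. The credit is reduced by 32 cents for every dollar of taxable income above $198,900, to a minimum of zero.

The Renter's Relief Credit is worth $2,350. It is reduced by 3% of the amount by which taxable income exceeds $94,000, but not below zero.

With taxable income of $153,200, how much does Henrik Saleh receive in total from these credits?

$3,839

Child Care Credit: income exceeds $95,900 by $57,300, which is 46 full-or-partial $1,250 increments; reduction = 46 × $28 = $1,288, leaving $465.
Heating Assistance Credit: $153,200 is at or below the $198,900 threshold, so the full $2,800 applies.
Renter's Relief Credit: 3% of the $59,200 excess over $94,000 is $1,776; credit = $2,350 − $1,776 = $574.
Total: $465 + $2,800 + $574 = $3,839.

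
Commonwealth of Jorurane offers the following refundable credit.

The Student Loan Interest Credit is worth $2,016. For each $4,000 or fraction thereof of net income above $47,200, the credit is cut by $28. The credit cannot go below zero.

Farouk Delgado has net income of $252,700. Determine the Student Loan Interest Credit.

$560

Student Loan Interest Credit: income exceeds $47,200 by $205,500, which is 52 full-or-partial $4,000 increments; reduction = 52 × $28 = $1,456, leaving $560.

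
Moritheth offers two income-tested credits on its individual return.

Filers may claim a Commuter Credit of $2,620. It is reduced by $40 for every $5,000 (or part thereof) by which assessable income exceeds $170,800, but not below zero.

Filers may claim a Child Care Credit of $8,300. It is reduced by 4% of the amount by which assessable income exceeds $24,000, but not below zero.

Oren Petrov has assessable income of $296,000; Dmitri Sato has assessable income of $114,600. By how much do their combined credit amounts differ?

$5,716

Oren ($296,000): Commuter Credit: income exceeds $170,800 by $125,200, which is 26 full-or-partial $5,000 increments; reduction = 26 × $40 = $1,040, leaving $1,580. Child Care Credit: 4% of the $272,000 excess over $24,000 is $10,880 ≥ base, so the credit is $0. total $1,580 + $0 = $1,580
Dmitri ($114,600): Commuter Credit: $114,600 is at or below the $170,800 threshold, so the full $2,620 applies. Child Care Credit: 4% of the $90,600 excess over $24,000 is $3,624; credit = $8,300 − $3,624 = $4,676. total $2,620 + $4,676 = $7,296
Difference: |$1,580 − $7,296| = $5,716.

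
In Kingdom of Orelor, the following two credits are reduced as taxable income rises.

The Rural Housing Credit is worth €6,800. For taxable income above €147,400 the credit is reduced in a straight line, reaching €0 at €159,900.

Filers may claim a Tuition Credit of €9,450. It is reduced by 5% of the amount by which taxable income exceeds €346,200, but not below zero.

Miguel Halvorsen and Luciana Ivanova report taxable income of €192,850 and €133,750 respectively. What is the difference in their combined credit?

€6,800

Miguel (€192,850): Rural Housing Credit: €192,850 is at or above €159,900, so the credit is €0. Tuition Credit: €192,850 is at or below the €346,200 threshold, so the full €9,450 applies. total €0 + €9,450 = €9,450
Luciana (€133,750): Rural Housing Credit: €133,750 is at or below the €147,400 threshold, so the full €6,800 applies. Tuition Credit: €133,750 is at or below the €346,200 threshold, so the full €9,450 applies. total €6,800 + €9,450 = €16,250
Difference: |€9,450 − €16,250| = €6,800.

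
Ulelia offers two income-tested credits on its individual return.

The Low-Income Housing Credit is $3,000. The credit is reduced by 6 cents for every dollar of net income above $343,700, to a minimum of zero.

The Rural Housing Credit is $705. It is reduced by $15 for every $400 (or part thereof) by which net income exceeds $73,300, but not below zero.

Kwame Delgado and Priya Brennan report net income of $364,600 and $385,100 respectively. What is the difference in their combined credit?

Kwame ($364,600): Low-Income Housing Credit: 6% of the $20,900 excess over $343,700 is $1,254; credit = $3,000 − $1,254 = $1,746. Rural Housing Credit: income exceeds $73,300 by $291,300 → 729 increments × $15 = $10,935 ≥ base, so the credit is $0. total $1,746 + $0 = $1,746
Priya ($385,100): Low-Income Housing Credit: 6% of the $41,400 excess over $343,700 is $2,484; credit = $3,000 − $2,484 = $516. Rural Housing Credit: income exceeds $73,300 by $311,800 → 780 increments × $15 = $11,700 ≥ base, so the credit is $0. total $516 + $0 = $516
Difference: |$1,746 − $516| = $1,230.

$1,230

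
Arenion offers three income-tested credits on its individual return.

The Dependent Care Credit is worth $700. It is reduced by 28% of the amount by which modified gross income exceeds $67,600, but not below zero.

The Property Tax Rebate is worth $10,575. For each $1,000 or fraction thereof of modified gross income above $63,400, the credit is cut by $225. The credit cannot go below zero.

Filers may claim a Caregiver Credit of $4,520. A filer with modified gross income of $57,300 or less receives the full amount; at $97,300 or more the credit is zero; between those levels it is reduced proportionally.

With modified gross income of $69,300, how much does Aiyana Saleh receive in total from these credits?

$12,613

Dependent Care Credit: 28% of the $1,700 excess over $67,600 is $476; credit = $700 − $476 = $224.
Property Tax Rebate: income exceeds $63,400 by $5,900, which is 6 full-or-partial $1,000 increments; reduction = 6 × $225 = $1,350, leaving $9,225.
Caregiver Credit: $69,300 is $12,000 into a $40,000 phase-out range, leaving 28,000/40,000 of the credit: $4,520 × 28,000/40,000 = $3,164.
Total: $224 + $9,225 + $3,164 = $12,613.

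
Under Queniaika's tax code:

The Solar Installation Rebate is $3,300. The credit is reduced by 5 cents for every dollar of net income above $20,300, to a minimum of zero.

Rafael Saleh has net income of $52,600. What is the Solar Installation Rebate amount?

Solar Installation Rebate: 5% of the $32,300 excess over $20,300 is $1,615; credit = $3,300 − $1,615 = $1,685.

$1,685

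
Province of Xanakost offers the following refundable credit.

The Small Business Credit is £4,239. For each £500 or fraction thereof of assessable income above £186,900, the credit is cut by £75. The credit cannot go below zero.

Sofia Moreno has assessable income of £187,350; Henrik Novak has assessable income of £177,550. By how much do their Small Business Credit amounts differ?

£75

Sofia (£187,350): Small Business Credit: income exceeds £186,900 by £450, which is 1 full-or-partial £500 increment; reduction = 1 × £75 = £75, leaving £4,164.
Henrik (£177,550): Small Business Credit: £177,550 is at or below the £186,900 threshold, so the full £4,239 applies.
Difference: |£4,164 − £4,239| = £75.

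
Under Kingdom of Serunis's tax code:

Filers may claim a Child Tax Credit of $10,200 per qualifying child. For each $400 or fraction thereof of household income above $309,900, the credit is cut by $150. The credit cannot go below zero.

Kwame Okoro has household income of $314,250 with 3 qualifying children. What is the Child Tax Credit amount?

$28,950

Child Tax Credit: base = 3 × $10,200 = $30,600. income exceeds $309,900 by $4,350, which is 11 full-or-partial $400 increments; reduction = 11 × $150 = $1,650, leaving $28,950.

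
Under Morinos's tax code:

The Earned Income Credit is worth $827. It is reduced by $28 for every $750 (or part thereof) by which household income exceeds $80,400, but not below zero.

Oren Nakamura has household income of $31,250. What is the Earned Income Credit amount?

Earned Income Credit: $31,250 is at or below the $80,400 threshold, so the full $827 applies.

$827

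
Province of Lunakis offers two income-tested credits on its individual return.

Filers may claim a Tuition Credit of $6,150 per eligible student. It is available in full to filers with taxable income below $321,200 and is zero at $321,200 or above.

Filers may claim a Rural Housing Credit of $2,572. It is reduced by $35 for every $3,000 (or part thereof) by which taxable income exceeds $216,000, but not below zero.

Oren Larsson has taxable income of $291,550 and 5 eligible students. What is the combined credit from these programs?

Tuition Credit: base = 5 × $6,150 = $30,750. $291,550 is below the $321,200 cutoff, so the full $30,750 applies.
Rural Housing Credit: income exceeds $216,000 by $75,550, which is 26 full-or-partial $3,000 increments; reduction = 26 × $35 = $910, leaving $1,662.
Total: $30,750 + $1,662 = $32,412.

$32,412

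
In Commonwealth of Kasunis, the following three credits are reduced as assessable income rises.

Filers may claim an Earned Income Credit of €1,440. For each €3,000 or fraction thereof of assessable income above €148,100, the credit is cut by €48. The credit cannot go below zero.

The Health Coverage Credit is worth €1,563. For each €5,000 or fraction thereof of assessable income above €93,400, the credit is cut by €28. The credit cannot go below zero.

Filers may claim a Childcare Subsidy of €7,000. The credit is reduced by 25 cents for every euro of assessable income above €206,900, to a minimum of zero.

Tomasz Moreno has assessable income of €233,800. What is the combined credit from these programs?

€1,074

Earned Income Credit: income exceeds €148,100 by €85,700, which is 29 full-or-partial €3,000 increments; reduction = 29 × €48 = €1,392, leaving €48.
Health Coverage Credit: income exceeds €93,400 by €140,400, which is 29 full-or-partial €5,000 increments; reduction = 29 × €28 = €812, leaving €751.
Childcare Subsidy: 25% of the €26,900 excess over €206,900 is €6,725; credit = €7,000 − €6,725 = €275.
Total: €48 + €751 + €275 = €1,074.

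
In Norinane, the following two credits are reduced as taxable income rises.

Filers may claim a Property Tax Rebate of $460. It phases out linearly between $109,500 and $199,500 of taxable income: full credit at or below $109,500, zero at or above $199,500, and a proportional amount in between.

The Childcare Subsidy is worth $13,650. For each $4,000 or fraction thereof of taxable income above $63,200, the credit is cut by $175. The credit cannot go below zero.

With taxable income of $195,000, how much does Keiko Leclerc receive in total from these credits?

$7,898

Property Tax Rebate: $195,000 is $85,500 into a $90,000 phase-out range, leaving 4,500/90,000 of the credit: $460 × 4,500/90,000 = $23.
Childcare Subsidy: income exceeds $63,200 by $131,800, which is 33 full-or-partial $4,000 increments; reduction = 33 × $175 = $5,775, leaving $7,875.
Total: $23 + $7,875 = $7,898.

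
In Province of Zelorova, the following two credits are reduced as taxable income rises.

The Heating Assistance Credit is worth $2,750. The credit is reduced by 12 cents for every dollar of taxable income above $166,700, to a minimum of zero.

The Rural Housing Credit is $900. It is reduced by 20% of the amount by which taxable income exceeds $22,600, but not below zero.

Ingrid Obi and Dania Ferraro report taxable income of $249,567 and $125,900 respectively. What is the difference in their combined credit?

$2,750

Ingrid ($249,567): Heating Assistance Credit: 12% of the $82,867 excess over $166,700 is $9,944.04 ≥ base, so the credit is $0. Rural Housing Credit: 20% of the $226,967 excess over $22,600 is $45,393.40 ≥ base, so the credit is $0. total $0 + $0 = $0
Dania ($125,900): Heating Assistance Credit: $125,900 is at or below the $166,700 threshold, so the full $2,750 applies. Rural Housing Credit: 20% of the $103,300 excess over $22,600 is $20,660 ≥ base, so the credit is $0. total $2,750 + $0 = $2,750
Difference: |$0 − $2,750| = $2,750.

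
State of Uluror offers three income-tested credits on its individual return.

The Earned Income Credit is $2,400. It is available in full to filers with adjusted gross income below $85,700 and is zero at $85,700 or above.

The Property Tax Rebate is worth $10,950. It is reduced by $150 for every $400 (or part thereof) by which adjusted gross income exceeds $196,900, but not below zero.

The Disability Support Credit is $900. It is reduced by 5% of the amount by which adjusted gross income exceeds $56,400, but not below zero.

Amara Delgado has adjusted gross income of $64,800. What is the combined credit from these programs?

Earned Income Credit: $64,800 is below the $85,700 cutoff, so the full $2,400 applies.
Property Tax Rebate: $64,800 is at or below the $196,900 threshold, so the full $10,950 applies.
Disability Support Credit: 5% of the $8,400 excess over $56,400 is $420; credit = $900 − $420 = $480.
Total: $2,400 + $10,950 + $480 = $13,830.

$13,830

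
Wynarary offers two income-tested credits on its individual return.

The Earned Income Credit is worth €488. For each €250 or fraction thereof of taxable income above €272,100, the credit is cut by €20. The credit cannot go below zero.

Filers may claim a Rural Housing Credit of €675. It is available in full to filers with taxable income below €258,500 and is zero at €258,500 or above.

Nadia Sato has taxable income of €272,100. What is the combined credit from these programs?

Earned Income Credit: €272,100 is at or below the €272,100 threshold, so the full €488 applies.
Rural Housing Credit: €272,100 meets or exceeds the €258,500 cutoff, so the credit is €0.
Total: €488 + €0 = €488.

€488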